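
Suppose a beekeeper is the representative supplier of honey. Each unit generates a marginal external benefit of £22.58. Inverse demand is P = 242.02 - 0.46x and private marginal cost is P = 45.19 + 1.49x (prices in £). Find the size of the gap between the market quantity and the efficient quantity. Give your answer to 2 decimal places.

Market equilibrium (private): 45.19 + 1.49x = 242.02 - 0.46x → x_m = 100.9385.
Social marginal cost = private MC − MEB = 22.61 + 1.49x.
Set SMC = demand: 22.61 + 1.49x = 242.02 - 0.46x → x* = 112.5179.
Gap = |100.9385 − 112.5179| = 11.5794.

11.58 units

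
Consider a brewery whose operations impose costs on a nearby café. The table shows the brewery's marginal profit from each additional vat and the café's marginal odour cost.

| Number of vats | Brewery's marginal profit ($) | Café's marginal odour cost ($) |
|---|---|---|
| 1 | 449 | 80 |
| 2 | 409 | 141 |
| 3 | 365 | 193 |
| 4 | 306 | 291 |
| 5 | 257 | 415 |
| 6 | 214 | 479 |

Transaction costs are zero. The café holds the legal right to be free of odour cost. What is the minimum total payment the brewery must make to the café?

Efficient level: marginal profit ≥ marginal odour cost through level 4, so k* = 4.
With the café holding the right, the brewery must at least compensate total damage at k*: 80 + 141 + 193 + 291 = 705.

$705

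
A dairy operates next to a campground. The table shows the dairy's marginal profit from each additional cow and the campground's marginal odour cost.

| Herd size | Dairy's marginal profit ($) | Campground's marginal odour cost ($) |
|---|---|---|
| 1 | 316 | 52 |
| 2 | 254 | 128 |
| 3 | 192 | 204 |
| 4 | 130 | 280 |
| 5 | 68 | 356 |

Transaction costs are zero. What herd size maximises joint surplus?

2

Bargaining reaches the level where marginal profit last exceeds marginal odour cost.
That holds through level 2 (254 ≥ 128) but not at 3 (192 < 204).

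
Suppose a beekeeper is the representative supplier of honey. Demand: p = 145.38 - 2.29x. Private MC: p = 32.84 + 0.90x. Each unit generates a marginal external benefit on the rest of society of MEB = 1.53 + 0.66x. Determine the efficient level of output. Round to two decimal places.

x* = 45.09

Social marginal cost = private MC − MEB = 31.31 + 0.24x.
Set SMC = demand: 31.31 + 0.24x = 145.38 - 2.29x → x* = 45.0870.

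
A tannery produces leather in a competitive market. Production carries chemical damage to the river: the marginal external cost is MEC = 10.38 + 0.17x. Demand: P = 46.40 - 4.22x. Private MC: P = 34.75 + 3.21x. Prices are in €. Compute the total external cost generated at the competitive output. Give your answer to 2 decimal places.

€16.48

Market equilibrium (private): 34.75 + 3.21x = 46.40 - 4.22x → x_m = 1.5680.
Total external cost = ∫₀^{x_m} (10.38 + 0.17x) dx = 10.38×1.5680 + ½×0.17×1.5680² = 16.4848.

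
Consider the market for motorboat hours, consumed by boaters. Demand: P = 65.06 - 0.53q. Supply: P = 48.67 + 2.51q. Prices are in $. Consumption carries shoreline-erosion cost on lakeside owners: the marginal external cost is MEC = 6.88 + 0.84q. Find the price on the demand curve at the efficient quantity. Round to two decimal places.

P = $63.76

Social marginal benefit = demand − MEC = 58.18 - 1.37q.
Set SMB = MC: 58.18 - 1.37q = 48.67 + 2.51q → q* = 2.4510.
Consumer price on the demand curve at q*: 65.06 − 0.53×2.4510 = 63.7610.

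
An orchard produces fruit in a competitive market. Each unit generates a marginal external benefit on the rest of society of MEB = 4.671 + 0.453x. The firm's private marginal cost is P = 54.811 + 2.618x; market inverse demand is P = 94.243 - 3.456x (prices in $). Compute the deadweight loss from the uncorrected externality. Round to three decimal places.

DWL = $5.154

Market equilibrium (private): 54.811 + 2.618x = 94.243 - 3.456x → x_m = 6.4919.
Social marginal cost = private MC − MEB = 50.140 + 2.165x.
Set SMC = demand: 50.140 + 2.165x = 94.243 - 3.456x → x* = 7.8461.
Height of the DWL triangle at x_m is demand(x_m) − SMC(x_m) = MEB(x_m) = 7.6118.
DWL = ½ × 1.3542 × 7.6118 = 5.1539.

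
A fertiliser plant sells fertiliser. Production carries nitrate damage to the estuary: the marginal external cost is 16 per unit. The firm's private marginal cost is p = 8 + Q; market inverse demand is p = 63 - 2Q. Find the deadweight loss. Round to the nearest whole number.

DWL = 43

Market equilibrium (private): 8 + Q = 63 - 2Q → Q_m = 18.3333.
Social marginal cost = private MC + MEC = 24 + Q.
Set SMC = demand: 24 + Q = 63 - 2Q → Q* = 13.0000.
The loss is the area between SMC and demand from Q* to Q_m; with linear curves that's a triangle of height MEC(Q_m).
DWL = ½ × 5.3333 × 16.0000 = 42.6664.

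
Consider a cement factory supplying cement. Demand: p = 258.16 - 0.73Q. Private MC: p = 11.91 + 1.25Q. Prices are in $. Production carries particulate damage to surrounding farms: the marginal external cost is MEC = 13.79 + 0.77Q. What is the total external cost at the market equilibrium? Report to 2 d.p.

$7670.06

Market equilibrium (private): 11.91 + 1.25Q = 258.16 - 0.73Q → Q_m = 124.3687.
Total external cost = ∫₀^{Q_m} (13.79 + 0.77Q) dQ = 13.79×124.3687 + ½×0.77×124.3687² = 7670.0602.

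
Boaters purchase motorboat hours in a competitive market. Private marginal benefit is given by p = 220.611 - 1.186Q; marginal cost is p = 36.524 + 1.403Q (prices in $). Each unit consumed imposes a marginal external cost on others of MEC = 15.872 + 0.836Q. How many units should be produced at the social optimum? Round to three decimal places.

Q* = 49.114

Social marginal benefit = demand − MEC = 204.739 - 2.022Q.
Set SMB = MC: 204.739 - 2.022Q = 36.524 + 1.403Q → Q* = 49.1139.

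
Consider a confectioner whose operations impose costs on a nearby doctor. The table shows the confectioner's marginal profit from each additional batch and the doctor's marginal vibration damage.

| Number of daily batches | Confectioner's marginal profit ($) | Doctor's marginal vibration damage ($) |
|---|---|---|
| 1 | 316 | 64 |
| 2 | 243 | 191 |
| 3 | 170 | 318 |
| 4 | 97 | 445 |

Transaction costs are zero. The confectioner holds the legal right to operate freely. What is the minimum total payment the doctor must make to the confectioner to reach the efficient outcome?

Left alone the confectioner would choose level 4 (marginal profit stays positive).
Efficient level: k* = 2 (marginal profit ≥ marginal vibration damage through 2).
The doctor must at least cover the confectioner's forgone profit from cutting 4→2: 170 + 97 = 267.

$267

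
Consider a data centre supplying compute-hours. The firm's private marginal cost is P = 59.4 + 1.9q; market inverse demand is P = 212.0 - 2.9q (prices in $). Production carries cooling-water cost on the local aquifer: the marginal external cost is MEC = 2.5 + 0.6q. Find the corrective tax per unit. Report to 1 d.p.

Social marginal cost = private MC + MEC = 61.9 + 2.5q.
Set SMC = demand: 61.9 + 2.5q = 212.0 - 2.9q → q* = 27.7963.
The Pigouvian tax equals MEC at q*: 2.5 + 0.6×27.7963 = 19.1778.

tax = $19.2 per unit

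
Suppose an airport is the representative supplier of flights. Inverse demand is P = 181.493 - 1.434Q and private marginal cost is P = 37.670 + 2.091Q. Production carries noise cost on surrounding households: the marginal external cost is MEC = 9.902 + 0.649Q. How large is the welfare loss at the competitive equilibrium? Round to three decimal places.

Market equilibrium (private): 37.670 + 2.091Q = 181.493 - 1.434Q → Q_m = 40.8009.
Social marginal cost = private MC + MEC = 47.572 + 2.740Q.
Set SMC = demand: 47.572 + 2.740Q = 181.493 - 1.434Q → Q* = 32.0846.
The loss is the area between SMC and demand from Q* to Q_m; with linear curves that's a triangle of height MEC(Q_m).
DWL = ½ × 8.7163 × 36.3818 = 158.5573.

DWL = 158.557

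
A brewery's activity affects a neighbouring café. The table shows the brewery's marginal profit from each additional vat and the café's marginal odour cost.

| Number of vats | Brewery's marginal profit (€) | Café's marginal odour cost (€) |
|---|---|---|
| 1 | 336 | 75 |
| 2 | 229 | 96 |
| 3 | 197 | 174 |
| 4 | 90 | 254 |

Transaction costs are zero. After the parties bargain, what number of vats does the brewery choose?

3

Bargaining reaches the level where marginal profit last exceeds marginal odour cost.
That holds through level 3 (197 ≥ 174) but not at 4 (90 < 254).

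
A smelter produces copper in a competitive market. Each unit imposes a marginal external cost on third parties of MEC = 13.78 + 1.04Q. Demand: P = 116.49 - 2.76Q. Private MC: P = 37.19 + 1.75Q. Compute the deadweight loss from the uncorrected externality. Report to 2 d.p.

DWL = 92.64

Market equilibrium (private): 37.19 + 1.75Q = 116.49 - 2.76Q → Q_m = 17.5831.
Social marginal cost = private MC + MEC = 50.97 + 2.79Q.
Set SMC = demand: 50.97 + 2.79Q = 116.49 - 2.76Q → Q* = 11.8054.
The welfare-loss triangle has base |Q_m − Q*| and height MEC(Q_m) (the vertical gap between SMC and demand is zero at Q* and MEC at Q_m).
DWL = ½ × 5.7777 × 32.0665 = 92.6353.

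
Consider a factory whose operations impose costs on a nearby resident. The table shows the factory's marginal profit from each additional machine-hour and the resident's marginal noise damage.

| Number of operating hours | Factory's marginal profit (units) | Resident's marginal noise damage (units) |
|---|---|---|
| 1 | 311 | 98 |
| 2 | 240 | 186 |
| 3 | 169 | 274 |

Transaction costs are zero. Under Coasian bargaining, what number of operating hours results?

Bargaining reaches the level where marginal profit last exceeds marginal noise damage.
That holds through level 2 (240 ≥ 186) but not at 3 (169 < 274).

2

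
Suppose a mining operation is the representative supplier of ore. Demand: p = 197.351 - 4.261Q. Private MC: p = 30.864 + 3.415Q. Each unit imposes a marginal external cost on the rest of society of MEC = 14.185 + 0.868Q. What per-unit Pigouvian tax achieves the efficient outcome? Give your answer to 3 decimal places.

Social marginal cost = private MC + MEC = 45.049 + 4.283Q.
Set SMC = demand: 45.049 + 4.283Q = 197.351 - 4.261Q → Q* = 17.8256.
The Pigouvian tax equals MEC at Q*: 14.185 + 0.868×17.8256 = 29.6576.

tax = 29.658 per unit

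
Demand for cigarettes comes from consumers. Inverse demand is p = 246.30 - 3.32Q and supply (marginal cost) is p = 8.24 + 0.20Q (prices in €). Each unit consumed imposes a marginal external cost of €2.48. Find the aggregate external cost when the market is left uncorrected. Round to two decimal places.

Market equilibrium (private): 8.24 + 0.20Q = 246.30 - 3.32Q → Q_m = 67.6307.
Total external cost = MEC × Q_m = 2.48 × 67.6307 = 167.7241.

€167.72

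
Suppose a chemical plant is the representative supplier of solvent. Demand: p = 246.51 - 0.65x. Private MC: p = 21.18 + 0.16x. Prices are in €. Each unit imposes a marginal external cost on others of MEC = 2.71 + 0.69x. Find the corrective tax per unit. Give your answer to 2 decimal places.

tax = €105.12 per unit

Social marginal cost = private MC + MEC = 23.89 + 0.85x.
Set SMC = demand: 23.89 + 0.85x = 246.51 - 0.65x → x* = 148.4133.
The Pigouvian tax equals MEC at x*: 2.71 + 0.69×148.4133 = 105.1152.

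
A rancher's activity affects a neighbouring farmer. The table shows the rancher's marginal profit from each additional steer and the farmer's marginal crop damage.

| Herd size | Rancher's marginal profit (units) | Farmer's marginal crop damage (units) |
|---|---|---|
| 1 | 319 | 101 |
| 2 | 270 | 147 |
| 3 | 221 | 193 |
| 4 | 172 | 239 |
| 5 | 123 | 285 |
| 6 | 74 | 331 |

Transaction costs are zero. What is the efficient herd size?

Bargaining reaches the level where marginal profit last exceeds marginal crop damage.
That holds through level 3 (221 ≥ 193) but not at 4 (172 < 239).

3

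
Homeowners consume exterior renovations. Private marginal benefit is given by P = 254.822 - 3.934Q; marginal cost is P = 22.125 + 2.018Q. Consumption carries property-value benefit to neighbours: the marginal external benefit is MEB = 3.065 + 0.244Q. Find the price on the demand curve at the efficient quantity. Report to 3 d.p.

Social marginal benefit = demand + MEB = 257.887 - 3.690Q.
Set SMB = MC: 257.887 - 3.690Q = 22.125 + 2.018Q → Q* = 41.3038.
Consumer price on the demand curve at Q*: 254.822 − 3.934×41.3038 = 92.3329.

P = 92.333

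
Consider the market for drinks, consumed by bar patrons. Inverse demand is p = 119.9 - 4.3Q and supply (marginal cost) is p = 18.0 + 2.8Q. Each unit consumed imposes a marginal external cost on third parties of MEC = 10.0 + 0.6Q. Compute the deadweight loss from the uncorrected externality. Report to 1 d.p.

Market equilibrium (private): 18.0 + 2.8Q = 119.9 - 4.3Q → Q_m = 14.3521.
Social marginal benefit = demand − MEC = 109.9 - 4.9Q.
Set SMB = MC: 109.9 - 4.9Q = 18.0 + 2.8Q → Q* = 11.9351.
The loss is the area between SMB and MC from Q* to Q_m; with linear curves that's a triangle of height MEC(Q_m).
DWL = ½ × 2.4170 × 18.6113 = 22.4918.

DWL = 22.5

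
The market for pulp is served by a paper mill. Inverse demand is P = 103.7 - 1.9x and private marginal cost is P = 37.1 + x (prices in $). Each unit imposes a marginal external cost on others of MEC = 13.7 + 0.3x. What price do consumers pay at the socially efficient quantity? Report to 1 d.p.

Social marginal cost = private MC + MEC = 50.8 + 1.3x.
Set SMC = demand: 50.8 + 1.3x = 103.7 - 1.9x → x* = 16.5313.
Consumer price on the demand curve at x*: 103.7 − 1.9×16.5313 = 72.2905.

P = $72.3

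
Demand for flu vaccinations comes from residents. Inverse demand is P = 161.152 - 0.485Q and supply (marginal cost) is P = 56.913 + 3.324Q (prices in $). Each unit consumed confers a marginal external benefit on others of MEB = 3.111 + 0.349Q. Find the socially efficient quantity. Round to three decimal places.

Q* = 31.026

Social marginal benefit = demand + MEB = 164.263 - 0.136Q.
Set SMB = MC: 164.263 - 0.136Q = 56.913 + 3.324Q → Q* = 31.0260.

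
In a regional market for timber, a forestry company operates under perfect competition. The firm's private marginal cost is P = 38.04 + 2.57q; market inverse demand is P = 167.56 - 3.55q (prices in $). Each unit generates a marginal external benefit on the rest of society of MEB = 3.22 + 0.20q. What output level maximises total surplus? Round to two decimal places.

q* = 22.42

Social marginal cost = private MC − MEB = 34.82 + 2.37q.
Set SMC = demand: 34.82 + 2.37q = 167.56 - 3.55q → q* = 22.4223.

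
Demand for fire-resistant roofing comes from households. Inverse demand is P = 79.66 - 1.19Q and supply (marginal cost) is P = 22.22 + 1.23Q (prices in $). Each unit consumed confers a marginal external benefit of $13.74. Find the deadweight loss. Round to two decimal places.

Market equilibrium (private): 22.22 + 1.23Q = 79.66 - 1.19Q → Q_m = 23.7355.
Social marginal benefit = demand + MEB = 93.40 - 1.19Q.
Set SMB = MC: 93.40 - 1.19Q = 22.22 + 1.23Q → Q* = 29.4132.
The loss is the area between SMB and MC from Q* to Q_m; with linear curves that's a triangle of height MEB(Q_m).
DWL = ½ × 5.6777 × 13.7400 = 39.0058.

DWL = $39.01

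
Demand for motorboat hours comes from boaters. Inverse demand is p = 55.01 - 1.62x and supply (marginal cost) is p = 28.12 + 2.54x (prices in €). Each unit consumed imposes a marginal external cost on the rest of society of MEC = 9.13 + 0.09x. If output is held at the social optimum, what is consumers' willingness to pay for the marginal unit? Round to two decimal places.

Social marginal benefit = demand − MEC = 45.88 - 1.71x.
Set SMB = MC: 45.88 - 1.71x = 28.12 + 2.54x → x* = 4.1788.
Consumer price on the demand curve at x*: 55.01 − 1.62×4.1788 = 48.2403.

P = €48.24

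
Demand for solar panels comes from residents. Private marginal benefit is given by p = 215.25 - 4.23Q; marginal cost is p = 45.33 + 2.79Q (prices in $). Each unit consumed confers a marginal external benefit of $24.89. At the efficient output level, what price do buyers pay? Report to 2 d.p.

P = $97.86

Social marginal benefit = demand + MEB = 240.14 - 4.23Q.
Set SMB = MC: 240.14 - 4.23Q = 45.33 + 2.79Q → Q* = 27.7507.
Consumer price on the demand curve at Q*: 215.25 − 4.23×27.7507 = 97.8645.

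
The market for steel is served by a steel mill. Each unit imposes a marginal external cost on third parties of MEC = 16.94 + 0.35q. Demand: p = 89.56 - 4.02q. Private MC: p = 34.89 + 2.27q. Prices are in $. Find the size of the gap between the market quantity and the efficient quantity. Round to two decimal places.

Market equilibrium (private): 34.89 + 2.27q = 89.56 - 4.02q → q_m = 8.6916.
Social marginal cost = private MC + MEC = 51.83 + 2.62q.
Set SMC = demand: 51.83 + 2.62q = 89.56 - 4.02q → q* = 5.6822.
Gap = |8.6916 − 5.6822| = 3.0094.

3.01 units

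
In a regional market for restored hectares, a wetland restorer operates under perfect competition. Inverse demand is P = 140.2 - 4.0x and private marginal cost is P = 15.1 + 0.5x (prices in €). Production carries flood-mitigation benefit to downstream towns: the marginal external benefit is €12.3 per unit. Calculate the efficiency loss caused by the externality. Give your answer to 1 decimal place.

DWL = €16.8

Market equilibrium (private): 15.1 + 0.5x = 140.2 - 4.0x → x_m = 27.8000.
Social marginal cost = private MC − MEB = 2.8 + 0.5x.
Set SMC = demand: 2.8 + 0.5x = 140.2 - 4.0x → x* = 30.5333.
The loss is the area between SMC and demand from x* to x_m; with linear curves that's a triangle of height MEB(x_m).
DWL = ½ × 2.7333 × 12.3000 = 16.8098.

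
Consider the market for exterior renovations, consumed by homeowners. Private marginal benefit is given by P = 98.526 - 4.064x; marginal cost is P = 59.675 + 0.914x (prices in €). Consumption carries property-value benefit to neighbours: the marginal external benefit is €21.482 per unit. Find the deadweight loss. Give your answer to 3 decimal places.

Market equilibrium (private): 59.675 + 0.914x = 98.526 - 4.064x → x_m = 7.8045.
Social marginal benefit = demand + MEB = 120.008 - 4.064x.
Set SMB = MC: 120.008 - 4.064x = 59.675 + 0.914x → x* = 12.1199.
The welfare-loss triangle has base |x_m − x*| and height MEB(x_m) (the vertical gap between SMB and MC is zero at x* and MEB at x_m).
DWL = ½ × 4.3154 × 21.4820 = 46.3517.

DWL = €46.352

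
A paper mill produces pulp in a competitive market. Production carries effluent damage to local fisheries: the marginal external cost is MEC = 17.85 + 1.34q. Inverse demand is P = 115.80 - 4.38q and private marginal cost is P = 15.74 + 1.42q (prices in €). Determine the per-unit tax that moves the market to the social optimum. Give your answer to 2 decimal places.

tax = €33.28 per unit

Social marginal cost = private MC + MEC = 33.59 + 2.76q.
Set SMC = demand: 33.59 + 2.76q = 115.80 - 4.38q → q* = 11.5140.
The Pigouvian tax equals MEC at q*: 17.85 + 1.34×11.5140 = 33.2788.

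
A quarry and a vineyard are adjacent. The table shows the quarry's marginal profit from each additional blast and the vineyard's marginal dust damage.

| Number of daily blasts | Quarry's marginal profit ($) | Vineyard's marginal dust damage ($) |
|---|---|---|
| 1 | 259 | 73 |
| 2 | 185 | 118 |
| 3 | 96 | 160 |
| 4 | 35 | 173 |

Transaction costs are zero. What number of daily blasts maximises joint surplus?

2

Bargaining reaches the level where marginal profit last exceeds marginal dust damage.
That holds through level 2 (185 ≥ 118) but not at 3 (96 < 160).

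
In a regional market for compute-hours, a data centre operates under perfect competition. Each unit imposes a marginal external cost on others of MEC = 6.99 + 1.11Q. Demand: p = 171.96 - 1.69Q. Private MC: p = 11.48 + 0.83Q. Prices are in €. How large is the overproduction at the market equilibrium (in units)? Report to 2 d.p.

21.40 units

Market equilibrium (private): 11.48 + 0.83Q = 171.96 - 1.69Q → Q_m = 63.6825.
Social marginal cost = private MC + MEC = 18.47 + 1.94Q.
Set SMC = demand: 18.47 + 1.94Q = 171.96 - 1.69Q → Q* = 42.2837.
Gap = |63.6825 − 42.2837| = 21.3988.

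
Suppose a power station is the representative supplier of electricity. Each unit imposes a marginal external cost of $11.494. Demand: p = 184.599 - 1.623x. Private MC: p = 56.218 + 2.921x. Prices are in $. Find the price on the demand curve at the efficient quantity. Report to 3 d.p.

Social marginal cost = private MC + MEC = 67.712 + 2.921x.
Set SMC = demand: 67.712 + 2.921x = 184.599 - 1.623x → x* = 25.7234.
Consumer price on the demand curve at x*: 184.599 − 1.623×25.7234 = 142.8499.

P = $142.850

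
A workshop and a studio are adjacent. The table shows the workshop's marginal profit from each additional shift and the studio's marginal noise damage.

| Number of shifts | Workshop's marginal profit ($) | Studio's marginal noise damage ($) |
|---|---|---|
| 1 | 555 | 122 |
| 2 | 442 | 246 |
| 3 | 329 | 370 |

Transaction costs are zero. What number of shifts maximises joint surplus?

Bargaining reaches the level where marginal profit last exceeds marginal noise damage.
That holds through level 2 (442 ≥ 246) but not at 3 (329 < 370).

2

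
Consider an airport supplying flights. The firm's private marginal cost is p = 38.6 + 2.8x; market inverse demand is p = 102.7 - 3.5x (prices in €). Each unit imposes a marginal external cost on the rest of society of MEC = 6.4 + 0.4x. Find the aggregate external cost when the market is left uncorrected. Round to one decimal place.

Market equilibrium (private): 38.6 + 2.8x = 102.7 - 3.5x → x_m = 10.1746.
Total external cost = ∫₀^{x_m} (6.4 + 0.4x) dx = 6.4×10.1746 + ½×0.4×10.1746² = 85.8219.

€85.8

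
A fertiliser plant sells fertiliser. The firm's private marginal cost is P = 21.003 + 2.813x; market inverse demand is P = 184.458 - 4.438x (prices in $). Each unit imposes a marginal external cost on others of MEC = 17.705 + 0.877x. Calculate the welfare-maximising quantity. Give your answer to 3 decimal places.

Social marginal cost = private MC + MEC = 38.708 + 3.690x.
Set SMC = demand: 38.708 + 3.690x = 184.458 - 4.438x → x* = 17.9318.

x* = 17.932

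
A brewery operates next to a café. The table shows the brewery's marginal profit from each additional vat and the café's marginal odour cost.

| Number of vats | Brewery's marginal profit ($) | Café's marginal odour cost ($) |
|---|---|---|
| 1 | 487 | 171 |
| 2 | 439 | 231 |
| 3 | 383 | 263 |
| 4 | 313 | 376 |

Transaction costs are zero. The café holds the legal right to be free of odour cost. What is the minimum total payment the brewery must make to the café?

$665

Efficient level: marginal profit ≥ marginal odour cost through level 3, so k* = 3.
With the café holding the right, the brewery must at least compensate total damage at k*: 171 + 231 + 263 = 665.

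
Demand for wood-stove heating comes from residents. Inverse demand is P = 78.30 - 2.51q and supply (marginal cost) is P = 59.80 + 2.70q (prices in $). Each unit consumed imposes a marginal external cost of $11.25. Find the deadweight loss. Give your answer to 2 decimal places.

DWL = $12.15

Market equilibrium (private): 59.80 + 2.70q = 78.30 - 2.51q → q_m = 3.5509.
Social marginal benefit = demand − MEC = 67.05 - 2.51q.
Set SMB = MC: 67.05 - 2.51q = 59.80 + 2.70q → q* = 1.3916.
Height of the DWL triangle at q_m is MC(q_m) − SMB(q_m) = MEC(q_m) = 11.2500.
DWL = ½ × 2.1593 × 11.2500 = 12.1461.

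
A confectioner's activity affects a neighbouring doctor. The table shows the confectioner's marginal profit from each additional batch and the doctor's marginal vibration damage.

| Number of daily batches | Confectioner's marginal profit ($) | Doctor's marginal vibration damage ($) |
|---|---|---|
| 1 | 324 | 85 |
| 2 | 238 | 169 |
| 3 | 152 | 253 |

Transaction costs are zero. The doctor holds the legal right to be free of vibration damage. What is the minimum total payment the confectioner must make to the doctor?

$254

Efficient level: marginal profit ≥ marginal vibration damage through level 2, so k* = 2.
With the doctor holding the right, the confectioner must at least compensate total damage at k*: 85 + 169 = 254.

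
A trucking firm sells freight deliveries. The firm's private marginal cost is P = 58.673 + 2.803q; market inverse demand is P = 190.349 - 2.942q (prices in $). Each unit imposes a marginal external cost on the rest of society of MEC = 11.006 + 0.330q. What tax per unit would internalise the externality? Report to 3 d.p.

tax = $17.561 per unit

Social marginal cost = private MC + MEC = 69.679 + 3.133q.
Set SMC = demand: 69.679 + 3.133q = 190.349 - 2.942q → q* = 19.8634.
The Pigouvian tax equals MEC at q*: 11.006 + 0.330×19.8634 = 17.5609.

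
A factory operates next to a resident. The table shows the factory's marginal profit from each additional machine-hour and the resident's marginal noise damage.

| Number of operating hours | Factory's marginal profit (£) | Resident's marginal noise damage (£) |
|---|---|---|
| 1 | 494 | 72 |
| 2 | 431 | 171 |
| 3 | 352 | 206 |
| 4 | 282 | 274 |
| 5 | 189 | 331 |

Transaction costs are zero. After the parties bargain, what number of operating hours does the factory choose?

Bargaining reaches the level where marginal profit last exceeds marginal noise damage.
That holds through level 4 (282 ≥ 274) but not at 5 (189 < 331).

4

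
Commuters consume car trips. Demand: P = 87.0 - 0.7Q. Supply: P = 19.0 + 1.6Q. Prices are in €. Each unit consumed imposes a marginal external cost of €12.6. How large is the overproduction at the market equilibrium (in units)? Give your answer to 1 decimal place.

5.5 units

Market equilibrium (private): 19.0 + 1.6Q = 87.0 - 0.7Q → Q_m = 29.5652.
Social marginal benefit = demand − MEC = 74.4 - 0.7Q.
Set SMB = MC: 74.4 - 0.7Q = 19.0 + 1.6Q → Q* = 24.0870.
Gap = |29.5652 − 24.0870| = 5.4782.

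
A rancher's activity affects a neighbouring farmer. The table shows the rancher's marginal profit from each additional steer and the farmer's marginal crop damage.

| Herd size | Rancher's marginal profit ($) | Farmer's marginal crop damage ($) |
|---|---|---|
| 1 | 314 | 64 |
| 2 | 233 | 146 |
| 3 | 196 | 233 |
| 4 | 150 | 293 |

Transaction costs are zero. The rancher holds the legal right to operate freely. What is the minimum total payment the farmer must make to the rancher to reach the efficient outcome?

Left alone the rancher would choose level 4 (marginal profit stays positive).
Efficient level: k* = 2 (marginal profit ≥ marginal crop damage through 2).
The farmer must at least cover the rancher's forgone profit from cutting 4→2: 196 + 150 = 346.

$346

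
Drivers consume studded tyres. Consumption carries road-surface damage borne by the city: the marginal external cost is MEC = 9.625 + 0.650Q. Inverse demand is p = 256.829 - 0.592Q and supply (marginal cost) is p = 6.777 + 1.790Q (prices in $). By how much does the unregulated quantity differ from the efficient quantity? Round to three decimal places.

Market equilibrium (private): 6.777 + 1.790Q = 256.829 - 0.592Q → Q_m = 104.9757.
Social marginal benefit = demand − MEC = 247.204 - 1.242Q.
Set SMB = MC: 247.204 - 1.242Q = 6.777 + 1.790Q → Q* = 79.2965.
Gap = |104.9757 − 79.2965| = 25.6792.

25.679 units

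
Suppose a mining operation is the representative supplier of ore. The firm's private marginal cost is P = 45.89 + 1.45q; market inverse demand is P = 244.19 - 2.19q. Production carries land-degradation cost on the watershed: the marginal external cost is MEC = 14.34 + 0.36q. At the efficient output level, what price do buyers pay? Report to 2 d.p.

P = 143.47

Social marginal cost = private MC + MEC = 60.23 + 1.81q.
Set SMC = demand: 60.23 + 1.81q = 244.19 - 2.19q → q* = 45.9900.
Consumer price on the demand curve at q*: 244.19 − 2.19×45.9900 = 143.4719.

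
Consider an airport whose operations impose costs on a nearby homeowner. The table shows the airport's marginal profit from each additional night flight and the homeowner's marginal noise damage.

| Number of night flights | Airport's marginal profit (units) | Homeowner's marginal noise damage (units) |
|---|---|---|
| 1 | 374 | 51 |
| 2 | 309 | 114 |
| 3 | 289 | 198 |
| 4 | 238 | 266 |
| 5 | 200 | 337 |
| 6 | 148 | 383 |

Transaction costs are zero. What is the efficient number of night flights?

3

Bargaining reaches the level where marginal profit last exceeds marginal noise damage.
That holds through level 3 (289 ≥ 198) but not at 4 (238 < 266).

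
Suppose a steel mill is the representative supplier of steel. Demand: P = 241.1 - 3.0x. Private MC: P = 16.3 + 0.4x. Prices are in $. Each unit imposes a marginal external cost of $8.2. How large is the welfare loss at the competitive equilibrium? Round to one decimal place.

DWL = $9.9

Market equilibrium (private): 16.3 + 0.4x = 241.1 - 3.0x → x_m = 66.1176.
Social marginal cost = private MC + MEC = 24.5 + 0.4x.
Set SMC = demand: 24.5 + 0.4x = 241.1 - 3.0x → x* = 63.7059.
The welfare-loss triangle has base |x_m − x*| and height MEC(x_m) (the vertical gap between SMC and demand is zero at x* and MEC at x_m).
DWL = ½ × 2.4117 × 8.2000 = 9.8880.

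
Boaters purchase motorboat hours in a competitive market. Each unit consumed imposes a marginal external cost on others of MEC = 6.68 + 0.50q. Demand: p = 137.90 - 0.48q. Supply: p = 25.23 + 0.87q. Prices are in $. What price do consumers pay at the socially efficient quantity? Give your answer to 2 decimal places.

P = $110.40

Social marginal benefit = demand − MEC = 131.22 - 0.98q.
Set SMB = MC: 131.22 - 0.98q = 25.23 + 0.87q → q* = 57.2919.
Consumer price on the demand curve at q*: 137.90 − 0.48×57.2919 = 110.3999.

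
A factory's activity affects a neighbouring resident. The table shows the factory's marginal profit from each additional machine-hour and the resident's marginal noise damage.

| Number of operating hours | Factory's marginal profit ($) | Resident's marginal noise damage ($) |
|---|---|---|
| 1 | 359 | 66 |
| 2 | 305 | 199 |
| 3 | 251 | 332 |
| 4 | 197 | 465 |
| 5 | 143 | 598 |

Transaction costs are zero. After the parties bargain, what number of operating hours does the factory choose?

2

Bargaining reaches the level where marginal profit last exceeds marginal noise damage.
That holds through level 2 (305 ≥ 199) but not at 3 (251 < 332).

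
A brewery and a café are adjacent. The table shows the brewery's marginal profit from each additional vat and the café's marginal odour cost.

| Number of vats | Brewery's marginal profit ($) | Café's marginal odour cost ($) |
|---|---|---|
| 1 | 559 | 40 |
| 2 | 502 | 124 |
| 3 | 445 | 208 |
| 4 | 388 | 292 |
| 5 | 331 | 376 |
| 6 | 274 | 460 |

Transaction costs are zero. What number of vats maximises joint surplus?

4

Bargaining reaches the level where marginal profit last exceeds marginal odour cost.
That holds through level 4 (388 ≥ 292) but not at 5 (331 < 376).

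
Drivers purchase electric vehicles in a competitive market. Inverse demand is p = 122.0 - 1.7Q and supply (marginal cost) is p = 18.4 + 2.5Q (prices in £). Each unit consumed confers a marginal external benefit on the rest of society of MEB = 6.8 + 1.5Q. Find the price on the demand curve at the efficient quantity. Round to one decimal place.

Social marginal benefit = demand + MEB = 128.8 - 0.2Q.
Set SMB = MC: 128.8 - 0.2Q = 18.4 + 2.5Q → Q* = 40.8889.
Consumer price on the demand curve at Q*: 122.0 − 1.7×40.8889 = 52.4889.

P = £52.5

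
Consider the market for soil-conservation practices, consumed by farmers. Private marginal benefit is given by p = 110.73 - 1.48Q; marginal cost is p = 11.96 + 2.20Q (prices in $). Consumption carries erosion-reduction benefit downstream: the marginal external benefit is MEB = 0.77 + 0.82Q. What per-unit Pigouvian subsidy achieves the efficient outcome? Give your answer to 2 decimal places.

Social marginal benefit = demand + MEB = 111.50 - 0.66Q.
Set SMB = MC: 111.50 - 0.66Q = 11.96 + 2.20Q → Q* = 34.8042.
The Pigouvian subsidy equals MEB at Q*: 0.77 + 0.82×34.8042 = 29.3094.

subsidy = $29.31 per unit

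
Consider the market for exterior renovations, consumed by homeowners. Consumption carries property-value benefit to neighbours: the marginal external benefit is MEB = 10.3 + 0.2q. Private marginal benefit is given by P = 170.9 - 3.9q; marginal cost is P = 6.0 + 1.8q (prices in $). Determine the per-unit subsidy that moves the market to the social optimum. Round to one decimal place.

subsidy = $16.7 per unit

Social marginal benefit = demand + MEB = 181.2 - 3.7q.
Set SMB = MC: 181.2 - 3.7q = 6.0 + 1.8q → q* = 31.8545.
The Pigouvian subsidy equals MEB at q*: 10.3 + 0.2×31.8545 = 16.6709.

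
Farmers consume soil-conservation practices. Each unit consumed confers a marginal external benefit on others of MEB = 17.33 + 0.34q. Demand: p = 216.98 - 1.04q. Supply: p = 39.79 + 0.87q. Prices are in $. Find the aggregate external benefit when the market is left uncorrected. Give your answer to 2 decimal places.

Market equilibrium (private): 39.79 + 0.87q = 216.98 - 1.04q → q_m = 92.7696.
Total external benefit = ∫₀^{q_m} (17.33 + 0.34q) dq = 17.33×92.7696 + ½×0.34×92.7696² = 3070.7509.

$3070.75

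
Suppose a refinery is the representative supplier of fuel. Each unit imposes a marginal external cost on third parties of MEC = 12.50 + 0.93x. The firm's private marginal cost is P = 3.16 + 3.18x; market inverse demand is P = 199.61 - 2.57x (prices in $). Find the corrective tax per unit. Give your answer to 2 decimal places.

tax = $38.11 per unit

Social marginal cost = private MC + MEC = 15.66 + 4.11x.
Set SMC = demand: 15.66 + 4.11x = 199.61 - 2.57x → x* = 27.5374.
The Pigouvian tax equals MEC at x*: 12.50 + 0.93×27.5374 = 38.1098.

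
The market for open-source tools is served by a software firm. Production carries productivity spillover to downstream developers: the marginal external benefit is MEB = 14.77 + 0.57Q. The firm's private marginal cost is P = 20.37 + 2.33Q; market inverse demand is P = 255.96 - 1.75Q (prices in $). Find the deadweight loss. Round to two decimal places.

DWL = $323.89

Market equilibrium (private): 20.37 + 2.33Q = 255.96 - 1.75Q → Q_m = 57.7426.
Social marginal cost = private MC − MEB = 5.60 + 1.76Q.
Set SMC = demand: 5.60 + 1.76Q = 255.96 - 1.75Q → Q* = 71.3276.
The welfare-loss triangle has base |Q_m − Q*| and height MEB(Q_m) (the vertical gap between SMC and demand is zero at Q* and MEB at Q_m).
DWL = ½ × 13.5850 × 47.6833 = 323.8888.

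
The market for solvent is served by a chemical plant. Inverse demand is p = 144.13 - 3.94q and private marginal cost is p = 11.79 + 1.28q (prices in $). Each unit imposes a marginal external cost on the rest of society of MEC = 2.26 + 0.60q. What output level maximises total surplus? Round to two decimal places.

Social marginal cost = private MC + MEC = 14.05 + 1.88q.
Set SMC = demand: 14.05 + 1.88q = 144.13 - 3.94q → q* = 22.3505.

q* = 22.35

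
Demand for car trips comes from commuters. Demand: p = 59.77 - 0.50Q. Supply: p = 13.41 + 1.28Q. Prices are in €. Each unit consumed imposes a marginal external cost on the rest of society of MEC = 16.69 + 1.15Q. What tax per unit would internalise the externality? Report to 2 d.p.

Social marginal benefit = demand − MEC = 43.08 - 1.65Q.
Set SMB = MC: 43.08 - 1.65Q = 13.41 + 1.28Q → Q* = 10.1263.
The Pigouvian tax equals MEC at Q*: 16.69 + 1.15×10.1263 = 28.3352.

tax = €28.34 per unit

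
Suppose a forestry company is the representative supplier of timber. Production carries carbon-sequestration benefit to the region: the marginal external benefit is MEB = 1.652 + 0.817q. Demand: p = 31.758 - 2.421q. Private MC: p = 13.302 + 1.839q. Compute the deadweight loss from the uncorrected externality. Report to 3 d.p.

Market equilibrium (private): 13.302 + 1.839q = 31.758 - 2.421q → q_m = 4.3324.
Social marginal cost = private MC − MEB = 11.650 + 1.022q.
Set SMC = demand: 11.650 + 1.022q = 31.758 - 2.421q → q* = 5.8403.
The welfare-loss triangle has base |q_m − q*| and height MEB(q_m) (the vertical gap between SMC and demand is zero at q* and MEB at q_m).
DWL = ½ × 1.5079 × 5.1916 = 3.9142.

DWL = 3.914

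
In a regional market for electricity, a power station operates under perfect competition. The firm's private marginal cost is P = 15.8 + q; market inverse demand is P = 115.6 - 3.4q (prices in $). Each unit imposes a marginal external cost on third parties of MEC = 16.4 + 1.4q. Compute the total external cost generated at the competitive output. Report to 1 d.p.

Market equilibrium (private): 15.8 + q = 115.6 - 3.4q → q_m = 22.6818.
Total external cost = ∫₀^{q_m} (16.4 + 1.4q) dq = 16.4×22.6818 + ½×1.4×22.6818² = 732.1064.

$732.1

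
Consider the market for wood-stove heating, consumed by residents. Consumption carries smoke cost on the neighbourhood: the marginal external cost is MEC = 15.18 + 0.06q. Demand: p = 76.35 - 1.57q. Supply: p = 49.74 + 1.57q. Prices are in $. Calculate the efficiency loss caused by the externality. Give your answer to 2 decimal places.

DWL = $38.46

Market equilibrium (private): 49.74 + 1.57q = 76.35 - 1.57q → q_m = 8.4745.
Social marginal benefit = demand − MEC = 61.17 - 1.63q.
Set SMB = MC: 61.17 - 1.63q = 49.74 + 1.57q → q* = 3.5719.
The loss is the area between SMB and MC from q* to q_m; with linear curves that's a triangle of height MEC(q_m).
DWL = ½ × 4.9026 × 15.6885 = 38.4572.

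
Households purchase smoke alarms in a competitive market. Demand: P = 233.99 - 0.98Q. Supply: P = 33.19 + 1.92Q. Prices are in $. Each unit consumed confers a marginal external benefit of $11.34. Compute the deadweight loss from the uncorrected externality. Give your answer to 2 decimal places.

DWL = $22.17

Market equilibrium (private): 33.19 + 1.92Q = 233.99 - 0.98Q → Q_m = 69.2414.
Social marginal benefit = demand + MEB = 245.33 - 0.98Q.
Set SMB = MC: 245.33 - 0.98Q = 33.19 + 1.92Q → Q* = 73.1517.
The welfare-loss triangle has base |Q_m − Q*| and height MEB(Q_m) (the vertical gap between SMB and MC is zero at Q* and MEB at Q_m).
DWL = ½ × 3.9103 × 11.3400 = 22.1714.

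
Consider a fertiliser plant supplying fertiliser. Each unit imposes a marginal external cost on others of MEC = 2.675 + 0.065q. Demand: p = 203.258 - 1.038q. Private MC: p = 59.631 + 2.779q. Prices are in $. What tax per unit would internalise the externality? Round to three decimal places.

tax = $5.035 per unit

Social marginal cost = private MC + MEC = 62.306 + 2.844q.
Set SMC = demand: 62.306 + 2.844q = 203.258 - 1.038q → q* = 36.3091.
The Pigouvian tax equals MEC at q*: 2.675 + 0.065×36.3091 = 5.0351.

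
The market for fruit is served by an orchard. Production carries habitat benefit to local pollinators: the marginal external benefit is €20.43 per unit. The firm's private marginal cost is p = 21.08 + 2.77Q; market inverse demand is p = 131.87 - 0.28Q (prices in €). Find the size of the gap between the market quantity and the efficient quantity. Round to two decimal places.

Market equilibrium (private): 21.08 + 2.77Q = 131.87 - 0.28Q → Q_m = 36.3246.
Social marginal cost = private MC − MEB = 0.65 + 2.77Q.
Set SMC = demand: 0.65 + 2.77Q = 131.87 - 0.28Q → Q* = 43.0230.
Gap = |36.3246 − 43.0230| = 6.6984.

6.70 units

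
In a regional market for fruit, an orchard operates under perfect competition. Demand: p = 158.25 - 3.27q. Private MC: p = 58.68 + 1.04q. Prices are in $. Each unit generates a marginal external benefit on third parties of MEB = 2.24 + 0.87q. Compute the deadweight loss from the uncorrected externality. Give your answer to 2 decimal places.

DWL = $72.53

Market equilibrium (private): 58.68 + 1.04q = 158.25 - 3.27q → q_m = 23.1021.
Social marginal cost = private MC − MEB = 56.44 + 0.17q.
Set SMC = demand: 56.44 + 0.17q = 158.25 - 3.27q → q* = 29.5959.
The welfare-loss triangle has base |q_m − q*| and height MEB(q_m) (the vertical gap between SMC and demand is zero at q* and MEB at q_m).
DWL = ½ × 6.4938 × 22.3388 = 72.5318.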